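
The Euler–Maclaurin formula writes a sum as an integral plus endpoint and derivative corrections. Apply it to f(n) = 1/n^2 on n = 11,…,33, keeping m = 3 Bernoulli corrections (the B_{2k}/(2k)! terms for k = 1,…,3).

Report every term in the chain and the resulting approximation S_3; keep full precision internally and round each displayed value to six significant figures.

S_3 ≈ 0.0653178

The integral term ∫_11^33 1/x^2 dx = 0.0606061.
Endpoint term: (f(11) + f(33))/2 = (0.00826446 + 0.000918274)/2 = 0.00459137.
Running total after boundary: 0.0651974.
Correction k=1: B_{2}/2! · (f^{(1)}(33) − f^{(1)}(11)) = 1/12 · (-5.56529e-05 − (-0.00150263)) = 0.000120581.
After k=1: 0.0653180.
Correction k=2: B_{4}/4! · (f^{(3)}(33) − f^{(3)}(11)) = −1/720 · (-6.13256e-07 − (-0.000149021)) = -2.06122e-07.
After k=2: 0.0653178.
Correction k=3: B_{6}/6! · (f^{(5)}(33) − f^{(5)}(11)) = 1/30240 · (-1.68941e-08 − (-3.69474e-05)) = 1.22125e-09.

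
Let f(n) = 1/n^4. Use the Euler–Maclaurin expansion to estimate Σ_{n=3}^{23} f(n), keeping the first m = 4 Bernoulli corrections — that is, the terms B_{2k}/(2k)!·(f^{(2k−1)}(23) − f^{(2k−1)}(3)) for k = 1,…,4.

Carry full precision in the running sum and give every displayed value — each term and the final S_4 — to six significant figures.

S_4 ≈ 0.0197969

Integral: ∫_3^23 1/x^4 dx = 0.0123183.
½[f(3) + f(23)] = ½[0.0123457 + 3.57346e-06] = 0.00617463.
Running total after boundary: 0.0184929.
k=1: B_{2}/(2)! × [f^{(1)}(23) − f^{(1)}(3)] = 1/12 × (-6.21471e-07 − (-0.0164609)) = 0.00137169.
Partial sum through k=1: 0.0198646.
k=2: B_{4}/(4)! × [f^{(3)}(23) − f^{(3)}(3)] = −1/720 × (-3.52441e-08 − (-0.0548697)) = -7.62078e-05.
Partial sum through k=2: 0.0197884.
k=3: B_{6}/(6)! × [f^{(5)}(23) − f^{(5)}(3)] = 1/30240 × (-3.73094e-09 − (-0.341411)) = 1.12901e-05.
Partial sum through k=3: 0.0197997.
k=4: B_{8}/(8)! × [f^{(7)}(23) − f^{(7)}(3)] = −1/1209600 × (-6.34754e-10 − (-3.41411)) = -2.82251e-06.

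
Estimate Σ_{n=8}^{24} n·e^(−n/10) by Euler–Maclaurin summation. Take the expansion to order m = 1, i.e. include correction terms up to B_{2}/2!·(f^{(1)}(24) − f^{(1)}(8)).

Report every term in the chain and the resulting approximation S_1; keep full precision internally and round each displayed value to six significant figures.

Integral: ∫_8^24 x·e^(−x/10) dx = 50.0351.
Endpoint term: (f(8) + f(24))/2 = (3.59463 + 2.17723)/2 = 2.88593.
Running total after boundary: 52.9210.
Correction k=1: B_{2}/2! · (f^{(1)}(24) − f^{(1)}(8)) = 1/12 · (-0.127005 − 0.0898658) = -0.0180726.

S_1 ≈ 52.9030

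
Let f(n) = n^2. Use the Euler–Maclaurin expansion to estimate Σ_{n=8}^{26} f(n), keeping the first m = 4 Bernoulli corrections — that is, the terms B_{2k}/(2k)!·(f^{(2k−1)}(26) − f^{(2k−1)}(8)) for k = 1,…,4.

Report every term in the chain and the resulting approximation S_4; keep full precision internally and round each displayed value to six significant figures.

∫_8^26 x^2 dx evaluates to 5688.00.
Boundary: ½(f(8) + f(26)) = ½(64.0000 + 676.000) = 370.000.
Running total after boundary: 6058.00.
Correction k=1: B_{2}/2! · (f^{(1)}(26) − f^{(1)}(8)) = 1/12 · (52.0000 − 16.0000) = 3.00000.
Partial sum through k=1: 6061.00.
Correction k=2: B_{4}/4! · (f^{(3)}(26) − f^{(3)}(8)) = −1/720 · (0.00000 − 0.00000) = 0.00000.
Partial sum through k=2: 6061.00.
Correction k=3: B_{6}/6! · (f^{(5)}(26) − f^{(5)}(8)) = 1/30240 · (0.00000 − 0.00000) = 0.00000.
Partial sum through k=3: 6061.00.
Correction k=4: B_{8}/8! · (f^{(7)}(26) − f^{(7)}(8)) = −1/1209600 · (0.00000 − 0.00000) = 0.00000.

S_4 ≈ 6061.00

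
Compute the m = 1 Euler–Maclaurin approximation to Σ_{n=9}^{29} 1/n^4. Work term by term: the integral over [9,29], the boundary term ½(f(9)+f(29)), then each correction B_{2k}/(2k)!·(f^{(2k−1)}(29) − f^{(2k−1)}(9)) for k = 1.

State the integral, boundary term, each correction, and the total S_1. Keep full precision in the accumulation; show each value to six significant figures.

The integral term ∫_9^29 1/x^4 dx = 0.000443580.
Boundary: ½(f(9) + f(29)) = ½(0.000152416 + 1.41387e-06) = 7.69148e-05.
So far: 0.000520495.
Order-1 term: 1/12 · (-1.95016e-07 − (-6.77404e-05)) = 5.62878e-06.

S_1 ≈ 0.000526124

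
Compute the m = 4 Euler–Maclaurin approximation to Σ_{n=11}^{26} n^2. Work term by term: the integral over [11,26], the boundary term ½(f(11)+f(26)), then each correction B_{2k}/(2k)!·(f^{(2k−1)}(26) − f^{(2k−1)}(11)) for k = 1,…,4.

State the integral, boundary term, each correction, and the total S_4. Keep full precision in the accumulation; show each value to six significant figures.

The integral term ∫_11^26 x^2 dx = 5415.00.
Boundary: ½(f(11) + f(26)) = ½(121.000 + 676.000) = 398.500.
So far: 5813.50.
Correction k=1: B_{2}/2! · (f^{(1)}(26) − f^{(1)}(11)) = 1/12 · (52.0000 − 22.0000) = 2.50000.
After k=1: 5816.00.
Correction k=2: B_{4}/4! · (f^{(3)}(26) − f^{(3)}(11)) = −1/720 · (0.00000 − 0.00000) = 0.00000.
After k=2: 5816.00.
Correction k=3: B_{6}/6! · (f^{(5)}(26) − f^{(5)}(11)) = 1/30240 · (0.00000 − 0.00000) = 0.00000.
After k=3: 5816.00.
Correction k=4: B_{8}/8! · (f^{(7)}(26) − f^{(7)}(11)) = −1/1209600 · (0.00000 − 0.00000) = 0.00000.

S_4 ≈ 5816.00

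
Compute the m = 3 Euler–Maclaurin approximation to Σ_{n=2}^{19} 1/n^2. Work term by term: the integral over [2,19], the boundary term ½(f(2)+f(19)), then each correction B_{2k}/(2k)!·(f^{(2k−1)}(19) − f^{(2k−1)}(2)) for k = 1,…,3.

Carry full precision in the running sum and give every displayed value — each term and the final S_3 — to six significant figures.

S_3 ≈ 0.593707

Integral: ∫_2^19 1/x^2 dx = 0.447368.
Endpoint term: (f(2) + f(19))/2 = (0.250000 + 0.00277008)/2 = 0.126385.
Integral + boundary = 0.573753.
k=1: B_{2}/(2)! × [f^{(1)}(19) − f^{(1)}(2)] = 1/12 × (-0.000291588 − (-0.250000)) = 0.0208090.
Partial sum through k=1: 0.594562.
k=2: B_{4}/(4)! × [f^{(3)}(19) − f^{(3)}(2)] = −1/720 × (-9.69267e-06 − (-0.750000)) = -0.00104165.
Partial sum through k=2: 0.593521.
k=3: B_{6}/(6)! × [f^{(5)}(19) − f^{(5)}(2)] = 1/30240 × (-8.05485e-07 − (-5.62500)) = 0.000186012.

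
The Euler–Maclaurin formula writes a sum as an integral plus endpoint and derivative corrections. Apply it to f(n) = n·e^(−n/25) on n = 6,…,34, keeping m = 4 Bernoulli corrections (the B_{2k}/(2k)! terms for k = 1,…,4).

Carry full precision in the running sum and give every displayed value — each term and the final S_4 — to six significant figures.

Integral: ∫_6^34 x·e^(−x/25) dx = 231.062.
Boundary: ½(f(6) + f(34)) = ½(4.71977 + 8.72647) = 6.72312.
Integral + boundary = 237.785.
Order-1 term: 1/12 · (-0.0923979 − 0.597837) = -0.0575196.
After k=1: 237.728.
Order-2 term: −1/720 · (0.000673478 − 0.00347375) = 3.88926e-06.
After k=2: 237.728.
Order-3 term: 1/30240 · (2.39167e-06 − 9.58553e-06) = -2.37892e-10.
After k=3: 237.728.
Order-4 term: −1/1209600 · (5.92923e-09 − 2.17809e-08) = 1.31049e-14.

S_4 ≈ 237.728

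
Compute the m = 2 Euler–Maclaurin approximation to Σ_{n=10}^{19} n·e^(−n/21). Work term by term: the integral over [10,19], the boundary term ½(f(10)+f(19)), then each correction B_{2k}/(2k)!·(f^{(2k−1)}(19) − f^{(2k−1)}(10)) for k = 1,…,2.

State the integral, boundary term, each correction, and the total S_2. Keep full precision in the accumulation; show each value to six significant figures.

Integral: ∫_10^19 x·e^(−x/21) dx = 64.4694.
½[f(10) + f(19)] = ½[6.21145 + 7.68813] = 6.94979.
Running total after boundary: 71.4192.
Correction k=1: B_{2}/2! · (f^{(1)}(19) − f^{(1)}(10)) = 1/12 · (0.0385370 − 0.325362) = -0.0239021.
Running total after k=1: 71.3953.
Correction k=2: B_{4}/4! · (f^{(3)}(19) − f^{(3)}(10)) = −1/720 · (0.00192248 − 0.00355477) = 2.26707e-06.

S_2 ≈ 71.3953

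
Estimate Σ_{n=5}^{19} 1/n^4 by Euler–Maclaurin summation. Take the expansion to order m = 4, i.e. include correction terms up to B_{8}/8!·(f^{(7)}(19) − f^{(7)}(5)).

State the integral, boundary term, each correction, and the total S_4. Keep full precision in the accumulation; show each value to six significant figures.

S_4 ≈ 0.00352641

The integral term ∫_5^19 1/x^4 dx = 0.00261807.
½[f(5) + f(19)] = ½[0.00160000 + 7.67336e-06] = 0.000803837.
Integral + boundary = 0.00342191.
k=1: B_{2}/(2)! × [f^{(1)}(19) − f^{(1)}(5)] = 1/12 × (-1.61544e-06 − (-0.00128000)) = 0.000106532.
Running total after k=1: 0.00352844.
k=2: B_{4}/(4)! × [f^{(3)}(19) − f^{(3)}(5)] = −1/720 × (-1.34247e-07 − (-0.00153600)) = -2.13315e-06.
Running total after k=2: 0.00352630.
k=3: B_{6}/(6)! × [f^{(5)}(19) − f^{(5)}(5)] = 1/30240 × (-2.08251e-08 − (-0.00344064)) = 1.13777e-07.
Running total after k=3: 0.00352642.
k=4: B_{8}/(8)! × [f^{(7)}(19) − f^{(7)}(5)] = −1/1209600 × (-5.19185e-09 − (-0.0123863)) = -1.02400e-08.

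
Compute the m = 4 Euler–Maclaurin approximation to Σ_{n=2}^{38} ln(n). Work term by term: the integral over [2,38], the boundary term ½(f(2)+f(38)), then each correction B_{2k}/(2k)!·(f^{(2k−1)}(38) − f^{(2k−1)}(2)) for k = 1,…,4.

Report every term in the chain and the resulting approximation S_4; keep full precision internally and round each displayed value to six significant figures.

S_4 ≈ 102.968

The integral term ∫_2^38 ln(x) dx = 100.842.
Boundary: ½(f(2) + f(38)) = ½(0.693147 + 3.63759) = 2.16537.
So far: 103.007.
Order-1 term: 1/12 · (0.0263158 − 0.500000) = -0.0394737.
After k=1: 102.968.
Order-2 term: −1/720 · (3.64485e-05 − 0.250000) = 0.000347172.
After k=2: 102.968.
Order-3 term: 1/30240 · (3.02896e-07 − 0.750000) = -2.48016e-05.
After k=3: 102.968.
Order-4 term: −1/1209600 · (6.29285e-09 − 5.62500) = 4.65030e-06.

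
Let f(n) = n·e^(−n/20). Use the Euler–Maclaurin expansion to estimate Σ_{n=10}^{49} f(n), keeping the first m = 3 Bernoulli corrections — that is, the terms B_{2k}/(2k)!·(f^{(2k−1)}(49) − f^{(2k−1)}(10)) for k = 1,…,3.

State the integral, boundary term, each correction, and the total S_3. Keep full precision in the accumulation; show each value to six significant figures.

Integral: ∫_10^49 x·e^(−x/20) dx = 244.833.
½[f(10) + f(49)] = ½[6.06531 + 4.22839] = 5.14685.
Running total after boundary: 249.980.
Correction k=1: B_{2}/2! · (f^{(1)}(49) − f^{(1)}(10)) = 1/12 · (-0.125126 − 0.303265) = -0.0356993.
Running total after k=1: 249.944.
Correction k=2: B_{4}/4! · (f^{(3)}(49) − f^{(3)}(10)) = −1/720 · (0.000118654 − 0.00379082) = 5.10023e-06.
Running total after k=2: 249.944.
Correction k=3: B_{6}/6! · (f^{(5)}(49) − f^{(5)}(10)) = 1/30240 · (1.37530e-06 − 1.70587e-05) = -5.18630e-10.

S_3 ≈ 249.944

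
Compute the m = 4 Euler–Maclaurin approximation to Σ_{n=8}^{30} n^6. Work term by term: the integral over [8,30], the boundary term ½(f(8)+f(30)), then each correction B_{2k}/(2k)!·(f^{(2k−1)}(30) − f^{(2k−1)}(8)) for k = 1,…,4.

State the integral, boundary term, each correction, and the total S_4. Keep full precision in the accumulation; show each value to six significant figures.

The integral term ∫_8^30 x^6 dx = 3.12399e+09.
½[f(8) + f(30)] = ½[262144 + 7.29000e+08] = 3.64631e+08.
Integral + boundary = 3.48862e+09.
Order-1 term: 1/12 · (1.45800e+08 − 196608) = 1.21336e+07.
After k=1: 3.50075e+09.
Order-2 term: −1/720 · (3.24000e+06 − 61440.0) = -4414.67.
After k=2: 3.50075e+09.
Order-3 term: 1/30240 · (21600.0 − 5760.00) = 0.523810.
After k=3: 3.50075e+09.
Order-4 term: −1/1209600 · (0.00000 − 0.00000) = 0.00000.

S_4 ≈ 3.50075e+09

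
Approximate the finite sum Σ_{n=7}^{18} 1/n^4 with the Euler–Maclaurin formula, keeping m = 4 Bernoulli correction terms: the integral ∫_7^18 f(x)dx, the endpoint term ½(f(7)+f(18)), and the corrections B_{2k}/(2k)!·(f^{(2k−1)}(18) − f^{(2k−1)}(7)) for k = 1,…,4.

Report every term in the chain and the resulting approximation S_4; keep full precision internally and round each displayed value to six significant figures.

Integral: ∫_7^18 1/x^4 dx = 0.000914661.
Endpoint term: (f(7) + f(18))/2 = (0.000416493 + 9.52599e-06)/2 = 0.000213010.
Running total after boundary: 0.00112767.
k=1: B_{2}/(2)! × [f^{(1)}(18) − f^{(1)}(7)] = 1/12 × (-2.11689e-06 − (-0.000237996)) = 1.96566e-05.
After k=1: 0.00114733.
k=2: B_{4}/(4)! × [f^{(3)}(18) − f^{(3)}(7)] = −1/720 × (-1.96008e-07 − (-0.000145712)) = -2.02105e-07.
After k=2: 0.00114713.
k=3: B_{6}/(6)! × [f^{(5)}(18) − f^{(5)}(7)] = 1/30240 × (-3.38779e-08 − (-0.000166528)) = 5.50575e-09.
After k=3: 0.00114713.
k=4: B_{8}/(8)! × [f^{(7)}(18) − f^{(7)}(7)] = −1/1209600 × (-9.41053e-09 − (-0.000305868)) = -2.52859e-10.

S_4 ≈ 0.00114713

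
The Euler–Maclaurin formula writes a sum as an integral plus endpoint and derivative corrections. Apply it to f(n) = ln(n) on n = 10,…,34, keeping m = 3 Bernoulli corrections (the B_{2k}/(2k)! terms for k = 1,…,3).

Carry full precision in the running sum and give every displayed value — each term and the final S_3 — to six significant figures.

S_3 ≈ 75.7790

∫_10^34 ln(x) dx evaluates to 72.8704.
Boundary: ½(f(10) + f(34)) = ½(2.30259 + 3.52636) = 2.91447.
So far: 75.7849.
k=1: B_{2}/(2)! × [f^{(1)}(34) − f^{(1)}(10)] = 1/12 × (0.0294118 − 0.100000) = -0.00588235.
After k=1: 75.7790.
k=2: B_{4}/(4)! × [f^{(3)}(34) − f^{(3)}(10)] = −1/720 × (5.08854e-05 − 0.00200000) = 2.70710e-06.
After k=2: 75.7790.
k=3: B_{6}/(6)! × [f^{(5)}(34) − f^{(5)}(10)] = 1/30240 × (5.28222e-07 − 0.000240000) = -7.91904e-09.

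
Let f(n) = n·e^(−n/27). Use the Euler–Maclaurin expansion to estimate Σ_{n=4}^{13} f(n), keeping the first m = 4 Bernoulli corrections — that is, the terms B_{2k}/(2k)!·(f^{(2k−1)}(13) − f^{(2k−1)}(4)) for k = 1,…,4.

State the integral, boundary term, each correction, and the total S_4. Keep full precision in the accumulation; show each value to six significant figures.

∫_4^13 x·e^(−x/27) dx evaluates to 54.4512.
½[f(4) + f(13)] = ½[3.44921 + 8.03228] = 5.74074.
So far: 60.1919.
k=1: B_{2}/(2)! × [f^{(1)}(13) − f^{(1)}(4)] = 1/12 × (0.320376 − 0.734555) = -0.0345149.
Partial sum through k=1: 60.1574.
k=2: B_{4}/(4)! × [f^{(3)}(13) − f^{(3)}(4)] = −1/720 × (0.00213458 − 0.00337334) = 1.72049e-06.
Partial sum through k=2: 60.1574.
k=3: B_{6}/(6)! × [f^{(5)}(13) − f^{(5)}(4)] = 1/30240 × (5.25335e-06 − 7.87250e-06) = -8.66121e-11.
Partial sum through k=3: 60.1574.
k=4: B_{8}/(8)! × [f^{(7)}(13) − f^{(7)}(4)] = −1/1209600 × (1.03959e-08 − 1.52505e-08) = 4.01344e-15.

S_4 ≈ 60.1574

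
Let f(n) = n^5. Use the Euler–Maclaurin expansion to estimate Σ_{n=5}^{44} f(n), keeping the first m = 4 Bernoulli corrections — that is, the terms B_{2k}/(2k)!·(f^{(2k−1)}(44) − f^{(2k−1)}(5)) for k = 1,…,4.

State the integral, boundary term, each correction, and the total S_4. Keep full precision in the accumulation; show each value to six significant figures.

S_4 ≈ 1.29340e+09

The integral term ∫_5^44 x^5 dx = 1.20938e+09.
½[f(5) + f(44)] = ½[3125.00 + 1.64916e+08] = 8.24597e+07.
Running total after boundary: 1.29184e+09.
k=1: B_{2}/(2)! × [f^{(1)}(44) − f^{(1)}(5)] = 1/12 × (1.87405e+07 − 3125.00) = 1.56145e+06.
After k=1: 1.29340e+09.
k=2: B_{4}/(4)! × [f^{(3)}(44) − f^{(3)}(5)] = −1/720 × (116160 − 1500.00) = -159.250.
After k=2: 1.29340e+09.
k=3: B_{6}/(6)! × [f^{(5)}(44) − f^{(5)}(5)] = 1/30240 × (120.000 − 120.000) = 0.00000.
After k=3: 1.29340e+09.
k=4: B_{8}/(8)! × [f^{(7)}(44) − f^{(7)}(5)] = −1/1209600 × (0.00000 − 0.00000) = 0.00000.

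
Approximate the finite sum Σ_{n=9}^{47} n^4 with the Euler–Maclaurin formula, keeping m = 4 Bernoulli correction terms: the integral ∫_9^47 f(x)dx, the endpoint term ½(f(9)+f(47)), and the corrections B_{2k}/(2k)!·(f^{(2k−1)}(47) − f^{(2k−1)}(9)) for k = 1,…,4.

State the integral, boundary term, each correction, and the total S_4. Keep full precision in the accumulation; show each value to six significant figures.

S_4 ≈ 4.83347e+07

∫_9^47 x^4 dx evaluates to 4.58572e+07.
½[f(9) + f(47)] = ½[6561.00 + 4.87968e+06] = 2.44312e+06.
So far: 4.83003e+07.
Correction k=1: B_{2}/2! · (f^{(1)}(47) − f^{(1)}(9)) = 1/12 · (415292 − 2916.00) = 34364.7.
Partial sum through k=1: 4.83347e+07.
Correction k=2: B_{4}/4! · (f^{(3)}(47) − f^{(3)}(9)) = −1/720 · (1128.00 − 216.000) = -1.26667.
Partial sum through k=2: 4.83347e+07.
Correction k=3: B_{6}/6! · (f^{(5)}(47) − f^{(5)}(9)) = 1/30240 · (0.00000 − 0.00000) = 0.00000.
Partial sum through k=3: 4.83347e+07.
Correction k=4: B_{8}/8! · (f^{(7)}(47) − f^{(7)}(9)) = −1/1209600 · (0.00000 − 0.00000) = 0.00000.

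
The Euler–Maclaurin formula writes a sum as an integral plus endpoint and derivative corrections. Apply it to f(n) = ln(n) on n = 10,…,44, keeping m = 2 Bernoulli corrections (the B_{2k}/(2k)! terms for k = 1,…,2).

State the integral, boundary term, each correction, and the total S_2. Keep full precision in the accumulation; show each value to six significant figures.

∫_10^44 ln(x) dx evaluates to 109.478.
Boundary: ½(f(10) + f(44)) = ½(2.30259 + 3.78419) = 3.04339.
Integral + boundary = 112.522.
Correction k=1: B_{2}/2! · (f^{(1)}(44) − f^{(1)}(10)) = 1/12 · (0.0227273 − 0.100000) = -0.00643939.
Partial sum through k=1: 112.515.
Correction k=2: B_{4}/4! · (f^{(3)}(44) − f^{(3)}(10)) = −1/720 · (2.34786e-05 − 0.00200000) = 2.74517e-06.

S_2 ≈ 112.515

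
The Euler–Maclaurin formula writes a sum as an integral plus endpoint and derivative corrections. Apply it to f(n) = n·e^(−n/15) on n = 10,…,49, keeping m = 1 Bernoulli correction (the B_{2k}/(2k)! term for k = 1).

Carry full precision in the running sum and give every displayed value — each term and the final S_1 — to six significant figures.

∫_10^49 x·e^(−x/15) dx evaluates to 155.923.
Boundary: ½(f(10) + f(49)) = ½(5.13417 + 1.86853) = 3.50135.
Running total after boundary: 159.425.
Correction k=1: B_{2}/2! · (f^{(1)}(49) − f^{(1)}(10)) = 1/12 · (-0.0864355 − 0.171139) = -0.0214645.

S_1 ≈ 159.403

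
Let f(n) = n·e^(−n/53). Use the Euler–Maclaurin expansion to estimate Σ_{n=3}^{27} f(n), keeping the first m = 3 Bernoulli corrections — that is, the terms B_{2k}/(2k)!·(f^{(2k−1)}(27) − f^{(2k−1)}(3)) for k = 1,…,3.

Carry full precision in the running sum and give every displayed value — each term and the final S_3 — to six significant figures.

S_3 ≈ 266.602

Integral: ∫_3^27 x·e^(−x/53) dx = 257.123.
½[f(3) + f(27)] = ½[2.83491 + 16.2226] = 9.52873.
Integral + boundary = 266.652.
Correction k=1: B_{2}/2! · (f^{(1)}(27) − f^{(1)}(3)) = 1/12 · (0.294750 − 0.891480) = -0.0497275.
After k=1: 266.602.
Correction k=2: B_{4}/4! · (f^{(3)}(27) − f^{(3)}(3)) = −1/720 · (0.000532724 − 0.000990180) = 6.35356e-07.
After k=2: 266.602.
Correction k=3: B_{6}/6! · (f^{(5)}(27) − f^{(5)}(3)) = 1/30240 · (3.41943e-07 − 5.92024e-07) = -8.26988e-12.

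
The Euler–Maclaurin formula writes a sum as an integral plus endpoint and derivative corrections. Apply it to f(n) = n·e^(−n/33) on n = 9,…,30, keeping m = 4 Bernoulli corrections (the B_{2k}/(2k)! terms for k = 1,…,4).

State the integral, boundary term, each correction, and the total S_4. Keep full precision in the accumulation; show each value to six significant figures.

S_4 ≈ 226.979

The integral term ∫_9^30 x·e^(−x/33) dx = 217.553.
Endpoint term: (f(9) + f(30))/2 = (6.85170 + 12.0867)/2 = 9.46921.
Running total after boundary: 227.023.
Order-1 term: 1/12 · (0.0366264 − 0.553673) = -0.0430872.
Running total after k=1: 226.979.
Order-2 term: −1/720 · (0.000773560 − 0.00190659) = 1.57365e-06.
Running total after k=2: 226.979.
Order-3 term: 1/30240 · (1.38980e-06 − 3.03467e-06) = -5.43939e-11.
Running total after k=3: 226.979.
Order-4 term: −1/1209600 · (1.90014e-09 − 3.96562e-09) = 1.70758e-15.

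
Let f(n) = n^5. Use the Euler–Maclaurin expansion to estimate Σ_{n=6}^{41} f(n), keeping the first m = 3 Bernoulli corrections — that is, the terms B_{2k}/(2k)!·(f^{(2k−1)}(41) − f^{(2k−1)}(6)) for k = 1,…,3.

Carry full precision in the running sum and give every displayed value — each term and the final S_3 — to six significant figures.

S_3 ≈ 8.50785e+08

∫_6^41 x^5 dx evaluates to 7.91676e+08.
Boundary: ½(f(6) + f(41)) = ½(7776.00 + 1.15856e+08) = 5.79320e+07.
Running total after boundary: 8.49608e+08.
k=1: B_{2}/(2)! × [f^{(1)}(41) − f^{(1)}(6)] = 1/12 × (1.41288e+07 − 6480.00) = 1.17686e+06.
Partial sum through k=1: 8.50785e+08.
k=2: B_{4}/(4)! × [f^{(3)}(41) − f^{(3)}(6)] = −1/720 × (100860 − 2160.00) = -137.083.
Partial sum through k=2: 8.50785e+08.
k=3: B_{6}/(6)! × [f^{(5)}(41) − f^{(5)}(6)] = 1/30240 × (120.000 − 120.000) = 0.00000.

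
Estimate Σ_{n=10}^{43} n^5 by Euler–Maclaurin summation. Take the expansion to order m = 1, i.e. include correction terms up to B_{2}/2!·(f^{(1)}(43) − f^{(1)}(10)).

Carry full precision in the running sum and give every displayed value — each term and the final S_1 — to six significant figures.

Integral: ∫_10^43 x^5 dx = 1.05339e+09.
Endpoint term: (f(10) + f(43))/2 = (100000 + 1.47008e+08)/2 = 7.35542e+07.
Running total after boundary: 1.12695e+09.
Order-1 term: 1/12 · (1.70940e+07 − 50000.0) = 1.42033e+06.

S_1 ≈ 1.12837e+09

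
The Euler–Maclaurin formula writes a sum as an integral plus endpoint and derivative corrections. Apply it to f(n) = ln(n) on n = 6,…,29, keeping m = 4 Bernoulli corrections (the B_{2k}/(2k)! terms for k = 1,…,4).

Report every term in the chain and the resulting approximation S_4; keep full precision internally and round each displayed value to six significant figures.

The integral term ∫_6^29 ln(x) dx = 63.9010.
Boundary: ½(f(6) + f(29)) = ½(1.79176 + 3.36730) = 2.57953.
Integral + boundary = 66.4805.
Correction k=1: B_{2}/2! · (f^{(1)}(29) − f^{(1)}(6)) = 1/12 · (0.0344828 − 0.166667) = -0.0110153.
Running total after k=1: 66.4695.
Correction k=2: B_{4}/4! · (f^{(3)}(29) − f^{(3)}(6)) = −1/720 · (8.20042e-05 − 0.00925926) = 1.27462e-05.
Running total after k=2: 66.4695.
Correction k=3: B_{6}/6! · (f^{(5)}(29) − f^{(5)}(6)) = 1/30240 · (1.17010e-06 − 0.00308642) = -1.02025e-07.
Running total after k=3: 66.4695.
Correction k=4: B_{8}/8! · (f^{(7)}(29) − f^{(7)}(6)) = −1/1209600 · (4.17394e-08 − 0.00257202) = 2.12630e-09.

S_4 ≈ 66.4695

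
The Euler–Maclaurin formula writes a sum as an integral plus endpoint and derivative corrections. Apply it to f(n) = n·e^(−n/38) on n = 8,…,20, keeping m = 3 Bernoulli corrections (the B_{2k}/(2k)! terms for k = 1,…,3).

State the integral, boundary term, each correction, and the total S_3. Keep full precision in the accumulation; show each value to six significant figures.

S_3 ≈ 123.201

Integral: ∫_8^20 x·e^(−x/38) dx = 114.082.
½[f(8) + f(20)] = ½[6.48126 + 11.8156] = 9.14841.
So far: 123.230.
Order-1 term: 1/12 · (0.279842 − 0.639598) = -0.0299797.
Running total after k=1: 123.201.
Order-2 term: −1/720 · (0.00101205 − 0.00156504) = 7.68041e-07.
Running total after k=2: 123.201.
Order-3 term: 1/30240 · (1.26752e-06 − 1.86090e-06) = -1.96223e-11.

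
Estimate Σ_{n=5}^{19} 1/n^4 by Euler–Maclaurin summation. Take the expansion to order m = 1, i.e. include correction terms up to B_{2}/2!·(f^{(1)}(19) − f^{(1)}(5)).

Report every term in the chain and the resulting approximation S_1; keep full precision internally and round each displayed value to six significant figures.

S_1 ≈ 0.00352844

Integral: ∫_5^19 1/x^4 dx = 0.00261807.
½[f(5) + f(19)] = ½[0.00160000 + 7.67336e-06] = 0.000803837.
Running total after boundary: 0.00342191.
Correction k=1: B_{2}/2! · (f^{(1)}(19) − f^{(1)}(5)) = 1/12 · (-1.61544e-06 − (-0.00128000)) = 0.000106532.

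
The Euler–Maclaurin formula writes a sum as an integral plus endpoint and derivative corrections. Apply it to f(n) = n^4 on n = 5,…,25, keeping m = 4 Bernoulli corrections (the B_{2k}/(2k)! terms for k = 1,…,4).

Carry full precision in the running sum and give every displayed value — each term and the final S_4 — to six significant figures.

S_4 ≈ 2.15329e+06

The integral term ∫_5^25 x^4 dx = 1.95250e+06.
½[f(5) + f(25)] = ½[625.000 + 390625] = 195625.
So far: 2.14812e+06.
k=1: B_{2}/(2)! × [f^{(1)}(25) − f^{(1)}(5)] = 1/12 × (62500.0 − 500.000) = 5166.67.
After k=1: 2.15329e+06.
k=2: B_{4}/(4)! × [f^{(3)}(25) − f^{(3)}(5)] = −1/720 × (600.000 − 120.000) = -0.666667.
After k=2: 2.15329e+06.
k=3: B_{6}/(6)! × [f^{(5)}(25) − f^{(5)}(5)] = 1/30240 × (0.00000 − 0.00000) = 0.00000.
After k=3: 2.15329e+06.
k=4: B_{8}/(8)! × [f^{(7)}(25) − f^{(7)}(5)] = −1/1209600 × (0.00000 − 0.00000) = 0.00000.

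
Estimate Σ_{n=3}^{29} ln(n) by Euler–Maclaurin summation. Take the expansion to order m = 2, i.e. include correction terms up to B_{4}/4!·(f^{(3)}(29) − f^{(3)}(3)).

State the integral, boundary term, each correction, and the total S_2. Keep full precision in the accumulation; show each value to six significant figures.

S_2 ≈ 70.5639

The integral term ∫_3^29 ln(x) dx = 68.3557.
Endpoint term: (f(3) + f(29))/2 = (1.09861 + 3.36730)/2 = 2.23295.
So far: 70.5887.
Correction k=1: B_{2}/2! · (f^{(1)}(29) − f^{(1)}(3)) = 1/12 · (0.0344828 − 0.333333) = -0.0249042.
After k=1: 70.5638.
Correction k=2: B_{4}/4! · (f^{(3)}(29) − f^{(3)}(3)) = −1/720 · (8.20042e-05 − 0.0740741) = 0.000102767.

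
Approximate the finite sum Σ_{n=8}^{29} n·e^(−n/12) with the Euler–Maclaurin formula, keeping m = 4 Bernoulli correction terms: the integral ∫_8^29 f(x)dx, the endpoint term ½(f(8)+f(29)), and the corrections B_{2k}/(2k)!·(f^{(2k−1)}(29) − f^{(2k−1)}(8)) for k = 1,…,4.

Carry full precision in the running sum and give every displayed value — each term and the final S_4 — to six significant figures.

Integral: ∫_8^29 x·e^(−x/12) dx = 79.3246.
Endpoint term: (f(8) + f(29))/2 = (4.10734 + 2.58734)/2 = 3.34734.
Integral + boundary = 82.6719.
Order-1 term: 1/12 · (-0.126393 − 0.171139) = -0.0247943.
Partial sum through k=1: 82.6471.
Order-2 term: −1/720 · (0.000361418 − 0.00831926) = 1.10526e-05.
Partial sum through k=2: 82.6472.
Order-3 term: 1/30240 · (1.11150e-05 − 0.000107292) = -3.18046e-09.
Partial sum through k=3: 82.6472.
Order-4 term: −1/1209600 · (1.36946e-07 − 1.08897e-06) = 7.87056e-13.

S_4 ≈ 82.6472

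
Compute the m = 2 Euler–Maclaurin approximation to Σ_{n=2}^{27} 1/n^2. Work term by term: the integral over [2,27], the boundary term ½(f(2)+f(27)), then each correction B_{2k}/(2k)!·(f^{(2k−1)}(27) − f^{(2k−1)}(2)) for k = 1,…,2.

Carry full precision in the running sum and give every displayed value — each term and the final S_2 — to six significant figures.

S_2 ≈ 0.608432

Integral: ∫_2^27 1/x^2 dx = 0.462963.
Boundary: ½(f(2) + f(27)) = ½(0.250000 + 0.00137174) = 0.125686.
Integral + boundary = 0.588649.
Correction k=1: B_{2}/2! · (f^{(1)}(27) − f^{(1)}(2)) = 1/12 · (-0.000101611 − (-0.250000)) = 0.0208249.
Partial sum through k=1: 0.609474.
Correction k=2: B_{4}/4! · (f^{(3)}(27) − f^{(3)}(2)) = −1/720 · (-1.67260e-06 − (-0.750000)) = -0.00104166.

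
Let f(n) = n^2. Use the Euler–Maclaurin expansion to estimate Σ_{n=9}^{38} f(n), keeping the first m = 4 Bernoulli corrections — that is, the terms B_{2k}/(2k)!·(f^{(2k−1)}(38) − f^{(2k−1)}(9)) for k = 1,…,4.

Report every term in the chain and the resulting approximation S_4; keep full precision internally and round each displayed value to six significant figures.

∫_9^38 x^2 dx evaluates to 18047.7.
Boundary: ½(f(9) + f(38)) = ½(81.0000 + 1444.00) = 762.500.
Running total after boundary: 18810.2.
k=1: B_{2}/(2)! × [f^{(1)}(38) − f^{(1)}(9)] = 1/12 × (76.0000 − 18.0000) = 4.83333.
After k=1: 18815.0.
k=2: B_{4}/(4)! × [f^{(3)}(38) − f^{(3)}(9)] = −1/720 × (0.00000 − 0.00000) = 0.00000.
After k=2: 18815.0.
k=3: B_{6}/(6)! × [f^{(5)}(38) − f^{(5)}(9)] = 1/30240 × (0.00000 − 0.00000) = 0.00000.
After k=3: 18815.0.
k=4: B_{8}/(8)! × [f^{(7)}(38) − f^{(7)}(9)] = −1/1209600 × (0.00000 − 0.00000) = 0.00000.

S_4 ≈ 18815.0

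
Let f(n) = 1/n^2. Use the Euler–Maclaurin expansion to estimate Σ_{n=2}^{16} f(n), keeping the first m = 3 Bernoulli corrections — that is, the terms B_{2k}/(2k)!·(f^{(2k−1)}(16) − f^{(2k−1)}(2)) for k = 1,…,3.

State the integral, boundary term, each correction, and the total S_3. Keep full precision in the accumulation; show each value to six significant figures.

∫_2^16 1/x^2 dx evaluates to 0.437500.
½[f(2) + f(16)] = ½[0.250000 + 0.00390625] = 0.126953.
Integral + boundary = 0.564453.
k=1: B_{2}/(2)! × [f^{(1)}(16) − f^{(1)}(2)] = 1/12 × (-0.000488281 − (-0.250000)) = 0.0207926.
Running total after k=1: 0.585246.
k=2: B_{4}/(4)! × [f^{(3)}(16) − f^{(3)}(2)] = −1/720 × (-2.28882e-05 − (-0.750000)) = -0.00104163.
Running total after k=2: 0.584204.
k=3: B_{6}/(6)! × [f^{(5)}(16) − f^{(5)}(2)] = 1/30240 × (-2.68221e-06 − (-5.62500)) = 0.000186012.

S_3 ≈ 0.584390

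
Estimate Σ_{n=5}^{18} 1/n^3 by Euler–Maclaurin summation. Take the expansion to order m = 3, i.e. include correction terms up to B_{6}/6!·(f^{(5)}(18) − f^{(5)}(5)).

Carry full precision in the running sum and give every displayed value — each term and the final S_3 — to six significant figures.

∫_5^18 1/x^3 dx evaluates to 0.0184568.
Boundary: ½(f(5) + f(18)) = ½(0.00800000 + 0.000171468) = 0.00408573.
So far: 0.0225425.
Order-1 term: 1/12 · (-2.85780e-05 − (-0.00480000)) = 0.000397619.
Partial sum through k=1: 0.0229401.
Order-2 term: −1/720 · (-1.76407e-06 − (-0.00384000)) = -5.33088e-06.
Partial sum through k=2: 0.0229348.
Order-3 term: 1/30240 · (-2.28676e-07 − (-0.00645120)) = 2.13326e-07.

S_3 ≈ 0.0229350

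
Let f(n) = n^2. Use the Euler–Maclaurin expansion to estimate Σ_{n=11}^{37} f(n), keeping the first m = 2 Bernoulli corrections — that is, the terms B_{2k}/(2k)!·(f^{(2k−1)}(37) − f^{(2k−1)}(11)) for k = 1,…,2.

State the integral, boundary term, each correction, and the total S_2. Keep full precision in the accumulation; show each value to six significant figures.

∫_11^37 x^2 dx evaluates to 16440.7.
Boundary: ½(f(11) + f(37)) = ½(121.000 + 1369.00) = 745.000.
Running total after boundary: 17185.7.
Correction k=1: B_{2}/2! · (f^{(1)}(37) − f^{(1)}(11)) = 1/12 · (74.0000 − 22.0000) = 4.33333.
Running total after k=1: 17190.0.
Correction k=2: B_{4}/4! · (f^{(3)}(37) − f^{(3)}(11)) = −1/720 · (0.00000 − 0.00000) = 0.00000.

S_2 ≈ 17190.0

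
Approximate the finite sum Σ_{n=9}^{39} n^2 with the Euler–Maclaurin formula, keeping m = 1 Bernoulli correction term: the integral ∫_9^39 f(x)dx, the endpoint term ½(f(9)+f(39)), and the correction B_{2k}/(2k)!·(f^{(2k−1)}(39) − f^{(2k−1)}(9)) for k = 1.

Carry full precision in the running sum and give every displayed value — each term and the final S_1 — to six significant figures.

S_1 ≈ 20336.0

∫_9^39 x^2 dx evaluates to 19530.0.
Boundary: ½(f(9) + f(39)) = ½(81.0000 + 1521.00) = 801.000.
Integral + boundary = 20331.0.
k=1: B_{2}/(2)! × [f^{(1)}(39) − f^{(1)}(9)] = 1/12 × (78.0000 − 18.0000) = 5.00000.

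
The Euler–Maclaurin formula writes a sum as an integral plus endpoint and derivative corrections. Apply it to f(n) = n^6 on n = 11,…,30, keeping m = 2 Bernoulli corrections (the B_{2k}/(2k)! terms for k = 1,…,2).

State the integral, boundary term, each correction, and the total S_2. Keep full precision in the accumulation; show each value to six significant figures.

Integral: ∫_11^30 x^6 dx = 3.12150e+09.
½[f(11) + f(30)] = ½[1.77156e+06 + 7.29000e+08] = 3.65386e+08.
Integral + boundary = 3.48689e+09.
Correction k=1: B_{2}/2! · (f^{(1)}(30) − f^{(1)}(11)) = 1/12 · (1.45800e+08 − 966306) = 1.20695e+07.
After k=1: 3.49896e+09.
Correction k=2: B_{4}/4! · (f^{(3)}(30) − f^{(3)}(11)) = −1/720 · (3.24000e+06 − 159720) = -4278.17.

S_2 ≈ 3.49895e+09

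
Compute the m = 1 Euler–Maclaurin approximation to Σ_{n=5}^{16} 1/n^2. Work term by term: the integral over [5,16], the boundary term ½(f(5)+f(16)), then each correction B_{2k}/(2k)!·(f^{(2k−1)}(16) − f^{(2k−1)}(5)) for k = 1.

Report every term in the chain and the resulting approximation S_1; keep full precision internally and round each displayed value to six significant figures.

Integral: ∫_5^16 1/x^2 dx = 0.137500.
Endpoint term: (f(5) + f(16))/2 = (0.0400000 + 0.00390625)/2 = 0.0219531.
So far: 0.159453.
Order-1 term: 1/12 · (-0.000488281 − (-0.0160000)) = 0.00129264.

S_1 ≈ 0.160746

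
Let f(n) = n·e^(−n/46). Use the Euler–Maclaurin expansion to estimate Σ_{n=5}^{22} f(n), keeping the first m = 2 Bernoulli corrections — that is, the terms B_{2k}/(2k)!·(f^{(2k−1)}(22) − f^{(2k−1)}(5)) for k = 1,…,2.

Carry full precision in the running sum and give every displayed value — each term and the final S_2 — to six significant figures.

The integral term ∫_5^22 x·e^(−x/46) dx = 165.446.
½[f(5) + f(22)] = ½[4.48502 + 13.6369] = 9.06097.
Integral + boundary = 174.507.
Order-1 term: 1/12 · (0.323405 − 0.799503) = -0.0396748.
Partial sum through k=1: 174.468.
Order-2 term: −1/720 · (0.000738718 − 0.00122567) = 6.76318e-07.

S_2 ≈ 174.468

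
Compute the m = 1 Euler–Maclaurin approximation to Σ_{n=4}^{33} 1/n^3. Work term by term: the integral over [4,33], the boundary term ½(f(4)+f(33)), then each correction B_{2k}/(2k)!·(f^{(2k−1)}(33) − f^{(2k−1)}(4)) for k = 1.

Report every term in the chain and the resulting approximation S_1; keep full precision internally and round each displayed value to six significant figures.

S_1 ≈ 0.0395936

The integral term ∫_4^33 1/x^3 dx = 0.0307909.
Endpoint term: (f(4) + f(33))/2 = (0.0156250 + 2.78265e-05)/2 = 0.00782641.
Running total after boundary: 0.0386173.
Order-1 term: 1/12 · (-2.52968e-06 − (-0.0117188)) = 0.000976352.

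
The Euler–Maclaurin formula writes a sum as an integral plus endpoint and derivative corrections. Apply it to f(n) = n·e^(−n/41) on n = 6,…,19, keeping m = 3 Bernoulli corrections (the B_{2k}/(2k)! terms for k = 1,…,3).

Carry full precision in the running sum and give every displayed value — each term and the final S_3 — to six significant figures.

S_3 ≈ 125.534

∫_6^19 x·e^(−x/41) dx evaluates to 116.999.
Endpoint term: (f(6) + f(19))/2 = (5.18318 + 11.9535)/2 = 8.56834.
So far: 125.568.
Order-1 term: 1/12 · (0.337583 − 0.737444) = -0.0333217.
Running total after k=1: 125.534.
Order-2 term: −1/720 · (0.000949343 − 0.00146649) = 7.18259e-07.
Running total after k=2: 125.534.
Order-3 term: 1/30240 · (1.01003e-06 − 1.48381e-06) = -1.56673e-11.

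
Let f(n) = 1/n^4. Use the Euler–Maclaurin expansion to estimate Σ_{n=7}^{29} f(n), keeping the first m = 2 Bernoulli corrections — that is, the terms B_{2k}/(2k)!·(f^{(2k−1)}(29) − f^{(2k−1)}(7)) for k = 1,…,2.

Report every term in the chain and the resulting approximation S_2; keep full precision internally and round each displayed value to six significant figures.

Integral: ∫_7^29 1/x^4 dx = 0.000958150.
½[f(7) + f(29)] = ½[0.000416493 + 1.41387e-06] = 0.000208953.
Integral + boundary = 0.00116710.
Order-1 term: 1/12 · (-1.95016e-07 − (-0.000237996)) = 1.98168e-05.
Partial sum through k=1: 0.00118692.
Order-2 term: −1/720 · (-6.95657e-09 − (-0.000145712)) = -2.02368e-07.

S_2 ≈ 0.00118672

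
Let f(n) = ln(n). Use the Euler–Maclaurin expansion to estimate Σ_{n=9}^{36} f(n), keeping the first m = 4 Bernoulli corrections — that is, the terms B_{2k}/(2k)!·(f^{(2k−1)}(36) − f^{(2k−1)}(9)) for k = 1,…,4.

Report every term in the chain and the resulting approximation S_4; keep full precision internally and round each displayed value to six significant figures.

S_4 ≈ 85.1151

Integral: ∫_9^36 ln(x) dx = 82.2317.
Boundary: ½(f(9) + f(36)) = ½(2.19722 + 3.58352) = 2.89037.
So far: 85.1220.
Order-1 term: 1/12 · (0.0277778 − 0.111111) = -0.00694444.
After k=1: 85.1151.
Order-2 term: −1/720 · (4.28669e-05 − 0.00274348) = 3.75086e-06.
After k=2: 85.1151.
Order-3 term: 1/30240 · (3.96916e-07 − 0.000406442) = -1.34274e-08.
After k=3: 85.1151.
Order-4 term: −1/1209600 · (9.18787e-09 − 0.000150534) = 1.24442e-10.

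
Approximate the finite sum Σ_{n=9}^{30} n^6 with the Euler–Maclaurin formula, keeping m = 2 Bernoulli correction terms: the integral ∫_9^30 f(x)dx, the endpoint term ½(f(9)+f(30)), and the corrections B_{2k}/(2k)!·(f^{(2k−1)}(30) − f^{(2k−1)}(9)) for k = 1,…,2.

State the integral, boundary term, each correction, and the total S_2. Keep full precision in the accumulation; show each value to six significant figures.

Integral: ∫_9^30 x^6 dx = 3.12360e+09.
½[f(9) + f(30)] = ½[531441 + 7.29000e+08] = 3.64766e+08.
So far: 3.48837e+09.
Correction k=1: B_{2}/2! · (f^{(1)}(30) − f^{(1)}(9)) = 1/12 · (1.45800e+08 − 354294) = 1.21205e+07.
After k=1: 3.50049e+09.
Correction k=2: B_{4}/4! · (f^{(3)}(30) − f^{(3)}(9)) = −1/720 · (3.24000e+06 − 87480.0) = -4378.50.

S_2 ≈ 3.50048e+09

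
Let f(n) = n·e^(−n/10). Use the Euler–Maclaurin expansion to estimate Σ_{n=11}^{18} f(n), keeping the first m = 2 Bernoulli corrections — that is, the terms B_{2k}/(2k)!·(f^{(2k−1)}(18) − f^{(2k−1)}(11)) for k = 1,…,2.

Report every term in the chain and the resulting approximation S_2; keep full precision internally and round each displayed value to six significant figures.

The integral term ∫_11^18 x·e^(−x/10) dx = 23.6192.
Boundary: ½(f(11) + f(18)) = ½(3.66158 + 2.97538) = 3.31848.
So far: 26.9377.
Correction k=1: B_{2}/2! · (f^{(1)}(18) − f^{(1)}(11)) = 1/12 · (-0.132239 − (-0.0332871)) = -0.00824600.
Partial sum through k=1: 26.9295.
Correction k=2: B_{4}/4! · (f^{(3)}(18) − f^{(3)}(11)) = −1/720 · (0.00198359 − 0.00632455) = 6.02912e-06.

S_2 ≈ 26.9295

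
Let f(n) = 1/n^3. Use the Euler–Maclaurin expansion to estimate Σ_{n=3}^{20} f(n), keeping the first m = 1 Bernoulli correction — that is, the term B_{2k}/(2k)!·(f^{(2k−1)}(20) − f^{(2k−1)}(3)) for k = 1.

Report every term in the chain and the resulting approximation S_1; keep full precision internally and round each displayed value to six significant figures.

The integral term ∫_3^20 1/x^3 dx = 0.0543056.
½[f(3) + f(20)] = ½[0.0370370 + 0.000125000] = 0.0185810.
Integral + boundary = 0.0728866.
Order-1 term: 1/12 · (-1.87500e-05 − (-0.0370370)) = 0.00308486.

S_1 ≈ 0.0759714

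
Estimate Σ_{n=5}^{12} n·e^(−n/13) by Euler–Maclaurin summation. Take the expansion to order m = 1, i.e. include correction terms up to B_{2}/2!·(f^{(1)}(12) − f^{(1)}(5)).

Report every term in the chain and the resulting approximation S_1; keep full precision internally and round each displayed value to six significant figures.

∫_5^12 x·e^(−x/13) dx evaluates to 30.1659.
Boundary: ½(f(5) + f(12)) = ½(3.40356 + 4.76754) = 4.08555.
Integral + boundary = 34.2515.
k=1: B_{2}/(2)! × [f^{(1)}(12) − f^{(1)}(5)] = 1/12 × (0.0305611 − 0.418900) = -0.0323616.

S_1 ≈ 34.2191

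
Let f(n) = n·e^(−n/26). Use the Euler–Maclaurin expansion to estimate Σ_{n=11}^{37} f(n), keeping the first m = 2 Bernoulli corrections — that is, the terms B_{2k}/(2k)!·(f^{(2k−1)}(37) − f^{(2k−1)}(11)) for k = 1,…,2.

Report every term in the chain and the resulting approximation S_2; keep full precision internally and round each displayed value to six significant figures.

S_2 ≈ 243.447

The integral term ∫_11^37 x·e^(−x/26) dx = 235.426.
½[f(11) + f(37)] = ½[7.20531 + 8.91594] = 8.06063.
So far: 243.487.
k=1: B_{2}/(2)! × [f^{(1)}(37) − f^{(1)}(11)] = 1/12 × (-0.101949 − 0.377901) = -0.0399875.
Running total after k=1: 243.447.
k=2: B_{4}/(4)! × [f^{(3)}(37) − f^{(3)}(11)] = −1/720 × (0.000562120 − 0.00249698) = 2.68730e-06.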